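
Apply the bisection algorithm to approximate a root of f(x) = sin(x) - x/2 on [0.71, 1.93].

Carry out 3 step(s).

f(x) = sin(x) - x/2
Initial interval: [0.71, 1.93]

Iteration 1:
  c_1 = (0.710000 + 1.930000)/2 = 1.320000
  f(c_1) = f(1.320000) = 0.308715
  f(a) × f(c) ≥ 0, new interval: [1.320000, 1.930000]
Iteration 2:
  c_2 = (1.320000 + 1.930000)/2 = 1.625000
  f(c_2) = f(1.625000) = 0.186031
  f(a) × f(c) ≥ 0, new interval: [1.625000, 1.930000]
Iteration 3:
  c_3 = (1.625000 + 1.930000)/2 = 1.777500
  f(c_3) = f(1.777500) = 0.089963
  f(a) × f(c) ≥ 0, new interval: [1.777500, 1.930000]

After 3 iteration(s), the approximation is c_3 = 1.777500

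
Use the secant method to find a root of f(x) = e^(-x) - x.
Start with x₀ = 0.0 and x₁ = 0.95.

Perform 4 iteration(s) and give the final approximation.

f(x) = e^(-x) - x
x₀ = 0.0, x₁ = 0.95

Secant formula: x_{n+1} = x_n - f(x_n)(x_n - x_{n-1})/(f(x_n) - f(x_{n-1}))

Iteration 1:
  f(0.000000) = 1.000000
  f(0.950000) = -0.563259
  x_2 = 0.950000 - (-0.563259)×(0.950000 - 0.000000)/(-0.563259 - 1.000000)
       = 0.607705
Iteration 2:
  f(0.950000) = -0.563259
  f(0.607705) = -0.063105
  x_3 = 0.607705 - (-0.063105)×(0.607705 - 0.950000)/(-0.063105 - (-0.563259))
       = 0.564517
Iteration 3:
  f(0.607705) = -0.063105
  f(0.564517) = 0.004118
  x_4 = 0.564517 - 0.004118×(0.564517 - 0.607705)/(0.004118 - (-0.063105))
       = 0.567162
Iteration 4:
  f(0.564517) = 0.004118
  f(0.567162) = -0.000030
  x_5 = 0.567162 - (-0.000030)×(0.567162 - 0.564517)/(-0.000030 - 0.004118)
       = 0.567143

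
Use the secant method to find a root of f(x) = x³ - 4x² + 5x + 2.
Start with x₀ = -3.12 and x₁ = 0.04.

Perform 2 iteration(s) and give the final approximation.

f(x) = x³ - 4x² + 5x + 2
x₀ = -3.12, x₁ = 0.04

Secant formula: x_{n+1} = x_n - f(x_n)(x_n - x_{n-1})/(f(x_n) - f(x_{n-1}))

Iteration 1:
  f(-3.120000) = -82.908928
  f(0.040000) = 2.193664
  x_2 = 0.040000 - 2.193664×(0.040000 - (-3.120000))/(2.193664 - (-82.908928))
       = -0.041454
Iteration 2:
  f(0.040000) = 2.193664
  f(-0.041454) = 1.785783
  x_3 = -0.041454 - 1.785783×(-0.041454 - 0.040000)/(1.785783 - 2.193664)
       = -0.398078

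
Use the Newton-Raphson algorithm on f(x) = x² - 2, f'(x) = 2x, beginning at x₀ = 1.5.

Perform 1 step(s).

f(x) = x² - 2
f'(x) = 2x
x₀ = 1.5

Newton-Raphson formula: x_{n+1} = x_n - f(x_n)/f'(x_n)

Iteration 1:
  f(1.500000) = 0.250000
  f'(1.500000) = 3.000000
  x_1 = 1.500000 - 0.250000/3.000000 = 1.416667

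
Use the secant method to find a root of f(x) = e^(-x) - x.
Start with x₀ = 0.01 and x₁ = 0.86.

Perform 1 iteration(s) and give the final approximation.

f(x) = e^(-x) - x
x₀ = 0.01, x₁ = 0.86

Secant formula: x_{n+1} = x_n - f(x_n)(x_n - x_{n-1})/(f(x_n) - f(x_{n-1}))

Iteration 1:
  f(0.010000) = 0.980050
  f(0.860000) = -0.436838
  x_2 = 0.860000 - (-0.436838)×(0.860000 - 0.010000)/(-0.436838 - 0.980050)
       = 0.597938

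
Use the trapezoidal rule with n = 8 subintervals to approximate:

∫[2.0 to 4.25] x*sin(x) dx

f(x) = x*sin(x)
a = 2.0, b = 4.25, n = 8
h = (b - a)/n = 0.281250

Trapezoidal rule: (h/2)[f(x₀) + 2f(x₁) + 2f(x₂) + ... + f(xₙ)]

x_0 = 2.0000, f(x_0) = 1.818595, coefficient = 1
x_1 = 2.2812, f(x_1) = 1.729338, coefficient = 2
x_2 = 2.5625, f(x_2) = 1.402366, coefficient = 2
x_3 = 2.8438, f(x_3) = 0.834523, coefficient = 2
x_4 = 3.1250, f(x_4) = 0.051850, coefficient = 2
x_5 = 3.4062, f(x_5) = -0.891002, coefficient = 2
x_6 = 3.6875, f(x_6) = -1.914527, coefficient = 2
x_7 = 3.9688, f(x_7) = -2.921040, coefficient = 2
x_8 = 4.2500, f(x_8) = -3.803705, coefficient = 1

I ≈ (0.281250/2) × -5.402094 = -0.759669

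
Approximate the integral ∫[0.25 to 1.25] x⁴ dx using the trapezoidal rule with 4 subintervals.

f(x) = x⁴
a = 0.25, b = 1.25, n = 4
h = (b - a)/n = 0.250000

Trapezoidal rule: (h/2)[f(x₀) + 2f(x₁) + 2f(x₂) + ... + f(xₙ)]

x_0 = 0.2500, f(x_0) = 0.003906, coefficient = 1
x_1 = 0.5000, f(x_1) = 0.062500, coefficient = 2
x_2 = 0.7500, f(x_2) = 0.316406, coefficient = 2
x_3 = 1.0000, f(x_3) = 1.000000, coefficient = 2
x_4 = 1.2500, f(x_4) = 2.441406, coefficient = 1

I ≈ (0.250000/2) × 5.203125 = 0.650391
Exact value: 0.610156
Error: 0.040234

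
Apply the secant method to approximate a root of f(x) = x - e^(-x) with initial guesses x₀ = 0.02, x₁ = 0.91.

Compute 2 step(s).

f(x) = x - e^(-x)
x₀ = 0.02, x₁ = 0.91

Secant formula: x_{n+1} = x_n - f(x_n)(x_n - x_{n-1})/(f(x_n) - f(x_{n-1}))

Iteration 1:
  f(0.020000) = -0.960199
  f(0.910000) = 0.507476
  x_2 = 0.910000 - 0.507476×(0.910000 - 0.020000)/(0.507476 - (-0.960199))
       = 0.602266
Iteration 2:
  f(0.910000) = 0.507476
  f(0.602266) = 0.054696
  x_3 = 0.602266 - 0.054696×(0.602266 - 0.910000)/(0.054696 - 0.507476)
       = 0.565091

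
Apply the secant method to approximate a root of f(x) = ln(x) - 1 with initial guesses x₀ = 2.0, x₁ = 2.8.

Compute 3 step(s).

f(x) = ln(x) - 1
x₀ = 2.0, x₁ = 2.8

Secant formula: x_{n+1} = x_n - f(x_n)(x_n - x_{n-1})/(f(x_n) - f(x_{n-1}))

Iteration 1:
  f(2.000000) = -0.306853
  f(2.800000) = 0.029619
  x_2 = 2.800000 - 0.029619×(2.800000 - 2.000000)/(0.029619 - (-0.306853))
       = 2.729577
Iteration 2:
  f(2.800000) = 0.029619
  f(2.729577) = 0.004146
  x_3 = 2.729577 - 0.004146×(2.729577 - 2.800000)/(0.004146 - 0.029619)
       = 2.718113
Iteration 3:
  f(2.729577) = 0.004146
  f(2.718113) = -0.000062
  x_4 = 2.718113 - (-0.000062)×(2.718113 - 2.729577)/(-0.000062 - 0.004146)
       = 2.718282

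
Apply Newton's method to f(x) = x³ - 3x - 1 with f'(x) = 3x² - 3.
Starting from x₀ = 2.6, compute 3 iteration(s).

f(x) = x³ - 3x - 1
f'(x) = 3x² - 3
x₀ = 2.6

Newton-Raphson formula: x_{n+1} = x_n - f(x_n)/f'(x_n)

Iteration 1:
  f(2.600000) = 8.776000
  f'(2.600000) = 17.280000
  x_1 = 2.600000 - 8.776000/17.280000 = 2.092130
Iteration 2:
  f(2.092130) = 1.880876
  f'(2.092130) = 10.131019
  x_2 = 2.092130 - 1.880876/10.131019 = 1.906474
Iteration 3:
  f(1.906474) = 0.209934
  f'(1.906474) = 7.903935
  x_3 = 1.906474 - 0.209934/7.903935 = 1.879914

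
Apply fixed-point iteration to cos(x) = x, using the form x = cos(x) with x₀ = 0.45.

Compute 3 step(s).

Equation: cos(x) = x
Fixed-point form: x = cos(x)
x₀ = 0.45

x_1 = g(0.450000) = 0.900447
x_2 = g(0.900447) = 0.621260
x_3 = g(0.621260) = 0.813146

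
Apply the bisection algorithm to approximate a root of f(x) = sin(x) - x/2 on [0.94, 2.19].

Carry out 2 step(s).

f(x) = sin(x) - x/2
Initial interval: [0.94, 2.19]

Iteration 1:
  c_1 = (0.940000 + 2.190000)/2 = 1.565000
  f(c_1) = f(1.565000) = 0.217483
  f(a) × f(c) ≥ 0, new interval: [1.565000, 2.190000]
Iteration 2:
  c_2 = (1.565000 + 2.190000)/2 = 1.877500
  f(c_2) = f(1.877500) = 0.014584
  f(a) × f(c) ≥ 0, new interval: [1.877500, 2.190000]

After 2 iteration(s), the approximation is c_2 = 1.877500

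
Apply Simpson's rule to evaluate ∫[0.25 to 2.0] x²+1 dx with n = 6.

f(x) = x²+1
a = 0.25, b = 2.0, n = 6
h = (b - a)/n = 0.291667

Simpson's rule: (h/3)[f(x₀) + 4f(x₁) + 2f(x₂) + ... + f(xₙ)]

x_0 = 0.2500, f(x_0) = 1.062500, coefficient = 1
x_1 = 0.5417, f(x_1) = 1.293403, coefficient = 4
x_2 = 0.8333, f(x_2) = 1.694444, coefficient = 2
x_3 = 1.1250, f(x_3) = 2.265625, coefficient = 4
x_4 = 1.4167, f(x_4) = 3.006944, coefficient = 2
x_5 = 1.7083, f(x_5) = 3.918403, coefficient = 4
x_6 = 2.0000, f(x_6) = 5.000000, coefficient = 1

I ≈ (0.291667/3) × 45.375000 = 4.411458
Exact value: 4.411458
Error: 0.000000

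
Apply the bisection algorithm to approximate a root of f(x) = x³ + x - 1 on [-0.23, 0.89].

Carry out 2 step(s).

f(x) = x³ + x - 1
Initial interval: [-0.23, 0.89]

Iteration 1:
  c_1 = (-0.230000 + 0.890000)/2 = 0.330000
  f(c_1) = f(0.330000) = -0.634063
  f(a) × f(c) ≥ 0, new interval: [0.330000, 0.890000]
Iteration 2:
  c_2 = (0.330000 + 0.890000)/2 = 0.610000
  f(c_2) = f(0.610000) = -0.163019
  f(a) × f(c) ≥ 0, new interval: [0.610000, 0.890000]

After 2 iteration(s), the approximation is c_2 = 0.610000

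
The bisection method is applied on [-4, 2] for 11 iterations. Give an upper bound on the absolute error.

Bisection error bound: |error| ≤ (b-a)/2^n
|error| ≤ (2 - (-4))/2^11 = 6/2^11
|error| ≤ 0.0029296875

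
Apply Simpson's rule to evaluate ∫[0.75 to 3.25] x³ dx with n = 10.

f(x) = x³
a = 0.75, b = 3.25, n = 10
h = (b - a)/n = 0.250000

Simpson's rule: (h/3)[f(x₀) + 4f(x₁) + 2f(x₂) + ... + f(xₙ)]

x_0 = 0.7500, f(x_0) = 0.421875, coefficient = 1
x_1 = 1.0000, f(x_1) = 1.000000, coefficient = 4
x_2 = 1.2500, f(x_2) = 1.953125, coefficient = 2
x_3 = 1.5000, f(x_3) = 3.375000, coefficient = 4
x_4 = 1.7500, f(x_4) = 5.359375, coefficient = 2
x_5 = 2.0000, f(x_5) = 8.000000, coefficient = 4
x_6 = 2.2500, f(x_6) = 11.390625, coefficient = 2
x_7 = 2.5000, f(x_7) = 15.625000, coefficient = 4
x_8 = 2.7500, f(x_8) = 20.796875, coefficient = 2
x_9 = 3.0000, f(x_9) = 27.000000, coefficient = 4
x_10 = 3.2500, f(x_10) = 34.328125, coefficient = 1

I ≈ (0.250000/3) × 333.750000 = 27.812500
Exact value: 27.812500
Error: 0.000000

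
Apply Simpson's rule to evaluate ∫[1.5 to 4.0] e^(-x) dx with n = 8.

f(x) = e^(-x)
a = 1.5, b = 4.0, n = 8
h = (b - a)/n = 0.312500

Simpson's rule: (h/3)[f(x₀) + 4f(x₁) + 2f(x₂) + ... + f(xₙ)]

x_0 = 1.5000, f(x_0) = 0.223130, coefficient = 1
x_1 = 1.8125, f(x_1) = 0.163246, coefficient = 4
x_2 = 2.1250, f(x_2) = 0.119433, coefficient = 2
x_3 = 2.4375, f(x_3) = 0.087379, coefficient = 4
x_4 = 2.7500, f(x_4) = 0.063928, coefficient = 2
x_5 = 3.0625, f(x_5) = 0.046771, coefficient = 4
x_6 = 3.3750, f(x_6) = 0.034218, coefficient = 2
x_7 = 3.6875, f(x_7) = 0.025035, coefficient = 4
x_8 = 4.0000, f(x_8) = 0.018316, coefficient = 1

I ≈ (0.312500/3) × 1.966322 = 0.204825
Exact value: 0.204815
Error: 0.000011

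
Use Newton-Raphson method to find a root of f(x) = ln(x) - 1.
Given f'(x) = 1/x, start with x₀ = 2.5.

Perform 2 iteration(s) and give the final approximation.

f(x) = ln(x) - 1
f'(x) = 1/x
x₀ = 2.5

Newton-Raphson formula: x_{n+1} = x_n - f(x_n)/f'(x_n)

Iteration 1:
  f(2.500000) = -0.083709
  f'(2.500000) = 0.400000
  x_1 = 2.500000 - (-0.083709)/0.400000 = 2.709273
Iteration 2:
  f(2.709273) = -0.003320
  f'(2.709273) = 0.369103
  x_2 = 2.709273 - (-0.003320)/0.369103 = 2.718267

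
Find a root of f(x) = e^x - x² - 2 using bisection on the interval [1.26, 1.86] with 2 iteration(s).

f(x) = e^x - x² - 2
Initial interval: [1.26, 1.86]

Iteration 1:
  c_1 = (1.260000 + 1.860000)/2 = 1.560000
  f(c_1) = f(1.560000) = 0.325221
  f(a) × f(c) < 0, new interval: [1.260000, 1.560000]
Iteration 2:
  c_2 = (1.260000 + 1.560000)/2 = 1.410000
  f(c_2) = f(1.410000) = 0.107855
  f(a) × f(c) < 0, new interval: [1.260000, 1.410000]

After 2 iteration(s), the approximation is c_2 = 1.410000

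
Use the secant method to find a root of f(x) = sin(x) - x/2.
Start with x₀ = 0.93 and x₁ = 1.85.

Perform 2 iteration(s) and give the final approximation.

f(x) = sin(x) - x/2
x₀ = 0.93, x₁ = 1.85

Secant formula: x_{n+1} = x_n - f(x_n)(x_n - x_{n-1})/(f(x_n) - f(x_{n-1}))

Iteration 1:
  f(0.930000) = 0.336620
  f(1.850000) = 0.036275
  x_2 = 1.850000 - 0.036275×(1.850000 - 0.930000)/(0.036275 - 0.336620)
       = 1.961116
Iteration 2:
  f(1.850000) = 0.036275
  f(1.961116) = -0.055771
  x_3 = 1.961116 - (-0.055771)×(1.961116 - 1.850000)/(-0.055771 - 0.036275)
       = 1.893791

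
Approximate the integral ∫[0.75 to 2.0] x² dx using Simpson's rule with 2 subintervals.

f(x) = x²
a = 0.75, b = 2.0, n = 2
h = (b - a)/n = 0.625000

Simpson's rule: (h/3)[f(x₀) + 4f(x₁) + 2f(x₂) + ... + f(xₙ)]

x_0 = 0.7500, f(x_0) = 0.562500, coefficient = 1
x_1 = 1.3750, f(x_1) = 1.890625, coefficient = 4
x_2 = 2.0000, f(x_2) = 4.000000, coefficient = 1

I ≈ (0.625000/3) × 12.125000 = 2.526042
Exact value: 2.526042
Error: 0.000000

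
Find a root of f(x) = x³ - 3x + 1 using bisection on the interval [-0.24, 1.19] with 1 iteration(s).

f(x) = x³ - 3x + 1
Initial interval: [-0.24, 1.19]

Iteration 1:
  c_1 = (-0.240000 + 1.190000)/2 = 0.475000
  f(c_1) = f(0.475000) = -0.317828
  f(a) × f(c) < 0, new interval: [-0.240000, 0.475000]

After 1 iteration(s), the approximation is c_1 = 0.475000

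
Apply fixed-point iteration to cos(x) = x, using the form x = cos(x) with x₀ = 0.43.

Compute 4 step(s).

Equation: cos(x) = x
Fixed-point form: x = cos(x)
x₀ = 0.43

x_1 = g(0.430000) = 0.908966
x_2 = g(0.908966) = 0.614562
x_3 = g(0.614562) = 0.817026
x_4 = g(0.817026) = 0.684393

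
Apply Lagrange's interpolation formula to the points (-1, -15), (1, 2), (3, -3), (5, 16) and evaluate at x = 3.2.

Lagrange interpolation formula:
P(x) = Σ yᵢ × Lᵢ(x)
where Lᵢ(x) = Π_{j≠i} (x - xⱼ)/(xᵢ - xⱼ)

L_0(3.2) = (3.2 - 1)/(-1 - 1) × (3.2 - 3)/(-1 - 3) × (3.2 - 5)/(-1 - 5) = 0.016500
L_1(3.2) = (3.2 - (-1))/(1 - (-1)) × (3.2 - 3)/(1 - 3) × (3.2 - 5)/(1 - 5) = -0.094500
L_2(3.2) = (3.2 - (-1))/(3 - (-1)) × (3.2 - 1)/(3 - 1) × (3.2 - 5)/(3 - 5) = 1.039500
L_3(3.2) = (3.2 - (-1))/(5 - (-1)) × (3.2 - 1)/(5 - 1) × (3.2 - 3)/(5 - 3) = 0.038500

P(3.2) = (-15)×L_0(3.2) + 2×L_1(3.2) + (-3)×L_2(3.2) + 16×L_3(3.2)
P(3.2) = -2.939000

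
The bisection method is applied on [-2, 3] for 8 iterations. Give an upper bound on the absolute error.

Bisection error bound: |error| ≤ (b-a)/2^n
|error| ≤ (3 - (-2))/2^8 = 5/2^8
|error| ≤ 0.0195312500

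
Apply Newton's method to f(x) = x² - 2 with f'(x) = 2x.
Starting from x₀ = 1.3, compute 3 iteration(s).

f(x) = x² - 2
f'(x) = 2x
x₀ = 1.3

Newton-Raphson formula: x_{n+1} = x_n - f(x_n)/f'(x_n)

Iteration 1:
  f(1.300000) = -0.310000
  f'(1.300000) = 2.600000
  x_1 = 1.300000 - (-0.310000)/2.600000 = 1.419231
Iteration 2:
  f(1.419231) = 0.014216
  f'(1.419231) = 2.838462
  x_2 = 1.419231 - 0.014216/2.838462 = 1.414222
Iteration 3:
  f(1.414222) = 0.000025
  f'(1.414222) = 2.828445
  x_3 = 1.414222 - 0.000025/2.828445 = 1.414214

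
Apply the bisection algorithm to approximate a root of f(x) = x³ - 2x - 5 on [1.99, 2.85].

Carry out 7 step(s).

f(x) = x³ - 2x - 5
Initial interval: [1.99, 2.85]

Iteration 1:
  c_1 = (1.990000 + 2.850000)/2 = 2.420000
  f(c_1) = f(2.420000) = 4.332488
  f(a) × f(c) < 0, new interval: [1.990000, 2.420000]
Iteration 2:
  c_2 = (1.990000 + 2.420000)/2 = 2.205000
  f(c_2) = f(2.205000) = 1.310765
  f(a) × f(c) < 0, new interval: [1.990000, 2.205000]
Iteration 3:
  c_3 = (1.990000 + 2.205000)/2 = 2.097500
  f(c_3) = f(2.097500) = 0.032964
  f(a) × f(c) < 0, new interval: [1.990000, 2.097500]
Iteration 4:
  c_4 = (1.990000 + 2.097500)/2 = 2.043750
  f(c_4) = f(2.043750) = -0.550932
  f(a) × f(c) ≥ 0, new interval: [2.043750, 2.097500]
Iteration 5:
  c_5 = (2.043750 + 2.097500)/2 = 2.070625
  f(c_5) = f(2.070625) = -0.263470
  f(a) × f(c) ≥ 0, new interval: [2.070625, 2.097500]
Iteration 6:
  c_6 = (2.070625 + 2.097500)/2 = 2.084062
  f(c_6) = f(2.084062) = -0.116382
  f(a) × f(c) ≥ 0, new interval: [2.084062, 2.097500]
Iteration 7:
  c_7 = (2.084062 + 2.097500)/2 = 2.090781
  f(c_7) = f(2.090781) = -0.041992
  f(a) × f(c) ≥ 0, new interval: [2.090781, 2.097500]

After 7 iteration(s), the approximation is c_7 = 2.090781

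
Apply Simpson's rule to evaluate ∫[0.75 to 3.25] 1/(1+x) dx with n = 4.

f(x) = 1/(1+x)
a = 0.75, b = 3.25, n = 4
h = (b - a)/n = 0.625000

Simpson's rule: (h/3)[f(x₀) + 4f(x₁) + 2f(x₂) + ... + f(xₙ)]

x_0 = 0.7500, f(x_0) = 0.571429, coefficient = 1
x_1 = 1.3750, f(x_1) = 0.421053, coefficient = 4
x_2 = 2.0000, f(x_2) = 0.333333, coefficient = 2
x_3 = 2.6250, f(x_3) = 0.275862, coefficient = 4
x_4 = 3.2500, f(x_4) = 0.235294, coefficient = 1

I ≈ (0.625000/3) × 4.261048 = 0.887718
Exact value: 0.887303
Error: 0.000415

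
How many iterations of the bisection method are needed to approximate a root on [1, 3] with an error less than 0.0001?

We need (b-a)/2^n ≤ 0.0001
(3 - 1)/2^n ≤ 0.0001
2/2^n ≤ 0.0001
2^n ≥ 20000
n ≥ log₂(20000) = 14.29
n ≥ 15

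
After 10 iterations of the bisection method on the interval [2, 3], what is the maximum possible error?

Bisection error bound: |error| ≤ (b-a)/2^n
|error| ≤ (3 - 2)/2^10 = 1/2^10
|error| ≤ 0.0009765625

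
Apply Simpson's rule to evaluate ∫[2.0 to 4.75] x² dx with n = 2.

f(x) = x²
a = 2.0, b = 4.75, n = 2
h = (b - a)/n = 1.375000

Simpson's rule: (h/3)[f(x₀) + 4f(x₁) + 2f(x₂) + ... + f(xₙ)]

x_0 = 2.0000, f(x_0) = 4.000000, coefficient = 1
x_1 = 3.3750, f(x_1) = 11.390625, coefficient = 4
x_2 = 4.7500, f(x_2) = 22.562500, coefficient = 1

I ≈ (1.375000/3) × 72.125000 = 33.057292
Exact value: 33.057292
Error: 0.000000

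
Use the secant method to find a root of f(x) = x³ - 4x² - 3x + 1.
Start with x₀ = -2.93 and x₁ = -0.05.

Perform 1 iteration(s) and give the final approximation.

f(x) = x³ - 4x² - 3x + 1
x₀ = -2.93, x₁ = -0.05

Secant formula: x_{n+1} = x_n - f(x_n)(x_n - x_{n-1})/(f(x_n) - f(x_{n-1}))

Iteration 1:
  f(-2.930000) = -49.703357
  f(-0.050000) = 1.139875
  x_2 = -0.050000 - 1.139875×(-0.050000 - (-2.930000))/(1.139875 - (-49.703357))
       = -0.114568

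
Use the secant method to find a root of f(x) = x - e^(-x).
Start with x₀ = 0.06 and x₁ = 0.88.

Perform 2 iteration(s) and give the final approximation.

f(x) = x - e^(-x)
x₀ = 0.06, x₁ = 0.88

Secant formula: x_{n+1} = x_n - f(x_n)(x_n - x_{n-1})/(f(x_n) - f(x_{n-1}))

Iteration 1:
  f(0.060000) = -0.881765
  f(0.880000) = 0.465217
  x_2 = 0.880000 - 0.465217×(0.880000 - 0.060000)/(0.465217 - (-0.881765))
       = 0.596790
Iteration 2:
  f(0.880000) = 0.465217
  f(0.596790) = 0.046215
  x_3 = 0.596790 - 0.046215×(0.596790 - 0.880000)/(0.046215 - 0.465217)
       = 0.565553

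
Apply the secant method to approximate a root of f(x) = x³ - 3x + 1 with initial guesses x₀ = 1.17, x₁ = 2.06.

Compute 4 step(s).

f(x) = x³ - 3x + 1
x₀ = 1.17, x₁ = 2.06

Secant formula: x_{n+1} = x_n - f(x_n)(x_n - x_{n-1})/(f(x_n) - f(x_{n-1}))

Iteration 1:
  f(1.170000) = -0.908387
  f(2.060000) = 3.561816
  x_2 = 2.060000 - 3.561816×(2.060000 - 1.170000)/(3.561816 - (-0.908387))
       = 1.350856
Iteration 2:
  f(2.060000) = 3.561816
  f(1.350856) = -0.587509
  x_3 = 1.350856 - (-0.587509)×(1.350856 - 2.060000)/(-0.587509 - 3.561816)
       = 1.451265
Iteration 3:
  f(1.350856) = -0.587509
  f(1.451265) = -0.297184
  x_4 = 1.451265 - (-0.297184)×(1.451265 - 1.350856)/(-0.297184 - (-0.587509))
       = 1.554046
Iteration 4:
  f(1.451265) = -0.297184
  f(1.554046) = 0.090974
  x_5 = 1.554046 - 0.090974×(1.554046 - 1.451265)/(0.090974 - (-0.297184))
       = 1.529957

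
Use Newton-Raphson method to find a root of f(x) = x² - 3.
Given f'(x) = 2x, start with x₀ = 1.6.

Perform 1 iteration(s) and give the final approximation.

f(x) = x² - 3
f'(x) = 2x
x₀ = 1.6

Newton-Raphson formula: x_{n+1} = x_n - f(x_n)/f'(x_n)

Iteration 1:
  f(1.600000) = -0.440000
  f'(1.600000) = 3.200000
  x_1 = 1.600000 - (-0.440000)/3.200000 = 1.737500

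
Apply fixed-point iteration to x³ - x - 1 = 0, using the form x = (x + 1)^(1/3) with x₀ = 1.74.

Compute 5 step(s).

Equation: x³ - x - 1 = 0
Fixed-point form: x = (x + 1)^(1/3)
x₀ = 1.74

x_1 = g(1.740000) = 1.399319
x_2 = g(1.399319) = 1.338739
x_3 = g(1.338739) = 1.327376
x_4 = g(1.327376) = 1.325223
x_5 = g(1.325223) = 1.324814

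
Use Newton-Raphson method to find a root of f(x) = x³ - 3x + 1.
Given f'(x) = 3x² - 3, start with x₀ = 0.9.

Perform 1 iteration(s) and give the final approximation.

f(x) = x³ - 3x + 1
f'(x) = 3x² - 3
x₀ = 0.9

Newton-Raphson formula: x_{n+1} = x_n - f(x_n)/f'(x_n)

Iteration 1:
  f(0.900000) = -0.971000
  f'(0.900000) = -0.570000
  x_1 = 0.900000 - (-0.971000)/(-0.570000) = -0.803509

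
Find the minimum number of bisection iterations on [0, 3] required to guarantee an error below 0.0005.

We need (b-a)/2^n ≤ 0.0005
(3 - 0)/2^n ≤ 0.0005
3/2^n ≤ 0.0005
2^n ≥ 6000
n ≥ log₂(6000) = 12.55
n ≥ 13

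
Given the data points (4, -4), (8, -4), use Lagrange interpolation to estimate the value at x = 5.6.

Lagrange interpolation formula:
P(x) = Σ yᵢ × Lᵢ(x)
where Lᵢ(x) = Π_{j≠i} (x - xⱼ)/(xᵢ - xⱼ)

L_0(5.6) = (5.6 - 8)/(4 - 8) = 0.600000
L_1(5.6) = (5.6 - 4)/(8 - 4) = 0.400000

P(5.6) = (-4)×L_0(5.6) + (-4)×L_1(5.6)
P(5.6) = -4.000000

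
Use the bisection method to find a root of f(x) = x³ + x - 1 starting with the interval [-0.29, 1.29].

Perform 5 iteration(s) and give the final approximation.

f(x) = x³ + x - 1
Initial interval: [-0.29, 1.29]

Iteration 1:
  c_1 = (-0.290000 + 1.290000)/2 = 0.500000
  f(c_1) = f(0.500000) = -0.375000
  f(a) × f(c) ≥ 0, new interval: [0.500000, 1.290000]
Iteration 2:
  c_2 = (0.500000 + 1.290000)/2 = 0.895000
  f(c_2) = f(0.895000) = 0.611917
  f(a) × f(c) < 0, new interval: [0.500000, 0.895000]
Iteration 3:
  c_3 = (0.500000 + 0.895000)/2 = 0.697500
  f(c_3) = f(0.697500) = 0.036838
  f(a) × f(c) < 0, new interval: [0.500000, 0.697500]
Iteration 4:
  c_4 = (0.500000 + 0.697500)/2 = 0.598750
  f(c_4) = f(0.598750) = -0.186597
  f(a) × f(c) ≥ 0, new interval: [0.598750, 0.697500]
Iteration 5:
  c_5 = (0.598750 + 0.697500)/2 = 0.648125
  f(c_5) = f(0.648125) = -0.079620
  f(a) × f(c) ≥ 0, new interval: [0.648125, 0.697500]

After 5 iteration(s), the approximation is c_5 = 0.648125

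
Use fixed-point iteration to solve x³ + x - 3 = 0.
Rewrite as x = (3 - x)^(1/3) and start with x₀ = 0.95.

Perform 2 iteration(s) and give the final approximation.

Equation: x³ + x - 3 = 0
Fixed-point form: x = (3 - x)^(1/3)
x₀ = 0.95

x_1 = g(0.950000) = 1.270334
x_2 = g(1.270334) = 1.200386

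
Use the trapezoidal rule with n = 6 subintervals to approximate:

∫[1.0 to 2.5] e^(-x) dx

f(x) = e^(-x)
a = 1.0, b = 2.5, n = 6
h = (b - a)/n = 0.250000

Trapezoidal rule: (h/2)[f(x₀) + 2f(x₁) + 2f(x₂) + ... + f(xₙ)]

x_0 = 1.0000, f(x_0) = 0.367879, coefficient = 1
x_1 = 1.2500, f(x_1) = 0.286505, coefficient = 2
x_2 = 1.5000, f(x_2) = 0.223130, coefficient = 2
x_3 = 1.7500, f(x_3) = 0.173774, coefficient = 2
x_4 = 2.0000, f(x_4) = 0.135335, coefficient = 2
x_5 = 2.2500, f(x_5) = 0.105399, coefficient = 2
x_6 = 2.5000, f(x_6) = 0.082085, coefficient = 1

I ≈ (0.250000/2) × 2.298251 = 0.287281
Exact value: 0.285794
Error: 0.001487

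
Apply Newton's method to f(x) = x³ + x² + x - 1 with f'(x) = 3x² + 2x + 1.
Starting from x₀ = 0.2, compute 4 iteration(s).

f(x) = x³ + x² + x - 1
f'(x) = 3x² + 2x + 1
x₀ = 0.2

Newton-Raphson formula: x_{n+1} = x_n - f(x_n)/f'(x_n)

Iteration 1:
  f(0.200000) = -0.752000
  f'(0.200000) = 1.520000
  x_1 = 0.200000 - (-0.752000)/1.520000 = 0.694737
Iteration 2:
  f(0.694737) = 0.512717
  f'(0.694737) = 3.837452
  x_2 = 0.694737 - 0.512717/3.837452 = 0.561128
Iteration 3:
  f(0.561128) = 0.052672
  f'(0.561128) = 3.066850
  x_3 = 0.561128 - 0.052672/3.066850 = 0.543953
Iteration 4:
  f(0.543953) = 0.000786
  f'(0.543953) = 2.975563
  x_4 = 0.543953 - 0.000786/2.975563 = 0.543689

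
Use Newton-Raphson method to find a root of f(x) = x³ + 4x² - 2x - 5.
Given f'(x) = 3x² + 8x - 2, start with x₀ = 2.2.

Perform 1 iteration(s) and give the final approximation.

f(x) = x³ + 4x² - 2x - 5
f'(x) = 3x² + 8x - 2
x₀ = 2.2

Newton-Raphson formula: x_{n+1} = x_n - f(x_n)/f'(x_n)

Iteration 1:
  f(2.200000) = 20.608000
  f'(2.200000) = 30.120000
  x_1 = 2.200000 - 20.608000/30.120000 = 1.515803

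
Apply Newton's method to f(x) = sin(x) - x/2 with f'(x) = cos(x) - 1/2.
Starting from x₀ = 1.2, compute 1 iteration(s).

f(x) = sin(x) - x/2
f'(x) = cos(x) - 1/2
x₀ = 1.2

Newton-Raphson formula: x_{n+1} = x_n - f(x_n)/f'(x_n)

Iteration 1:
  f(1.200000) = 0.332039
  f'(1.200000) = -0.137642
  x_1 = 1.200000 - 0.332039/(-0.137642) = 3.612334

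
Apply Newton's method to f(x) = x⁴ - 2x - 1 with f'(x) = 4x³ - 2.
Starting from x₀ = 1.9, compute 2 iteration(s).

f(x) = x⁴ - 2x - 1
f'(x) = 4x³ - 2
x₀ = 1.9

Newton-Raphson formula: x_{n+1} = x_n - f(x_n)/f'(x_n)

Iteration 1:
  f(1.900000) = 8.232100
  f'(1.900000) = 25.436000
  x_1 = 1.900000 - 8.232100/25.436000 = 1.576360
Iteration 2:
  f(1.576360) = 2.022066
  f'(1.576360) = 13.668465
  x_2 = 1.576360 - 2.022066/13.668465 = 1.428424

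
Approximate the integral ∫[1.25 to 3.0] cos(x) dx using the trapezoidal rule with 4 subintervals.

f(x) = cos(x)
a = 1.25, b = 3.0, n = 4
h = (b - a)/n = 0.437500

Trapezoidal rule: (h/2)[f(x₀) + 2f(x₁) + 2f(x₂) + ... + f(xₙ)]

x_0 = 1.2500, f(x_0) = 0.315322, coefficient = 1
x_1 = 1.6875, f(x_1) = -0.116439, coefficient = 2
x_2 = 2.1250, f(x_2) = -0.526266, coefficient = 2
x_3 = 2.5625, f(x_3) = -0.836960, coefficient = 2
x_4 = 3.0000, f(x_4) = -0.989992, coefficient = 1

I ≈ (0.437500/2) × -3.634000 = -0.794937
Exact value: -0.807865
Error: 0.012927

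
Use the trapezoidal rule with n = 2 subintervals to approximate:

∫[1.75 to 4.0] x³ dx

f(x) = x³
a = 1.75, b = 4.0, n = 2
h = (b - a)/n = 1.125000

Trapezoidal rule: (h/2)[f(x₀) + 2f(x₁) + 2f(x₂) + ... + f(xₙ)]

x_0 = 1.7500, f(x_0) = 5.359375, coefficient = 1
x_1 = 2.8750, f(x_1) = 23.763672, coefficient = 2
x_2 = 4.0000, f(x_2) = 64.000000, coefficient = 1

I ≈ (1.125000/2) × 116.886719 = 65.748779
Exact value: 61.655273
Error: 4.093506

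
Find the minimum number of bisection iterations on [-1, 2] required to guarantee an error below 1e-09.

We need (b-a)/2^n ≤ 1e-09
(2 - (-1))/2^n ≤ 1e-09
3/2^n ≤ 1e-09
2^n ≥ 3000000000
n ≥ log₂(3000000000) = 31.48
n ≥ 32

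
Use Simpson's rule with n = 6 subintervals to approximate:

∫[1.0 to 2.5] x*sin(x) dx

f(x) = x*sin(x)
a = 1.0, b = 2.5, n = 6
h = (b - a)/n = 0.250000

Simpson's rule: (h/3)[f(x₀) + 4f(x₁) + 2f(x₂) + ... + f(xₙ)]

x_0 = 1.0000, f(x_0) = 0.841471, coefficient = 1
x_1 = 1.2500, f(x_1) = 1.186231, coefficient = 4
x_2 = 1.5000, f(x_2) = 1.496242, coefficient = 2
x_3 = 1.7500, f(x_3) = 1.721975, coefficient = 4
x_4 = 2.0000, f(x_4) = 1.818595, coefficient = 2
x_5 = 2.2500, f(x_5) = 1.750665, coefficient = 4
x_6 = 2.5000, f(x_6) = 1.496180, coefficient = 1

I ≈ (0.250000/3) × 27.602810 = 2.300234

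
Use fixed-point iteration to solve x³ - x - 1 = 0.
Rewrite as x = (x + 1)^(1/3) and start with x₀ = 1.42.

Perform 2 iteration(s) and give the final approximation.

Equation: x³ - x - 1 = 0
Fixed-point form: x = (x + 1)^(1/3)
x₀ = 1.42

x_1 = g(1.420000) = 1.342575
x_2 = g(1.342575) = 1.328101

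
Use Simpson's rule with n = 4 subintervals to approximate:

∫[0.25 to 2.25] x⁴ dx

f(x) = x⁴
a = 0.25, b = 2.25, n = 4
h = (b - a)/n = 0.500000

Simpson's rule: (h/3)[f(x₀) + 4f(x₁) + 2f(x₂) + ... + f(xₙ)]

x_0 = 0.2500, f(x_0) = 0.003906, coefficient = 1
x_1 = 0.7500, f(x_1) = 0.316406, coefficient = 4
x_2 = 1.2500, f(x_2) = 2.441406, coefficient = 2
x_3 = 1.7500, f(x_3) = 9.378906, coefficient = 4
x_4 = 2.2500, f(x_4) = 25.628906, coefficient = 1

I ≈ (0.500000/3) × 69.296875 = 11.549479
Exact value: 11.532812
Error: 0.016667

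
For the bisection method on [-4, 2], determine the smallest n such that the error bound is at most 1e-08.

We need (b-a)/2^n ≤ 1e-08
(2 - (-4))/2^n ≤ 1e-08
6/2^n ≤ 1e-08
2^n ≥ 600000000
n ≥ log₂(600000000) = 29.16
n ≥ 30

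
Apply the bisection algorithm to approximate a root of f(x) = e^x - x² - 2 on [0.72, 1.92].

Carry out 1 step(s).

f(x) = e^x - x² - 2
Initial interval: [0.72, 1.92]

Iteration 1:
  c_1 = (0.720000 + 1.920000)/2 = 1.320000
  f(c_1) = f(1.320000) = 0.001021
  f(a) × f(c) < 0, new interval: [0.720000, 1.320000]

After 1 iteration(s), the approximation is c_1 = 1.320000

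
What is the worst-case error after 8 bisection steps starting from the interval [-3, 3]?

Bisection error bound: |error| ≤ (b-a)/2^n
|error| ≤ (3 - (-3))/2^8 = 6/2^8
|error| ≤ 0.0234375000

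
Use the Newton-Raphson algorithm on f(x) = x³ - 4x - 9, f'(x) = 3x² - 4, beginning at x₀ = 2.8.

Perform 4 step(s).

f(x) = x³ - 4x - 9
f'(x) = 3x² - 4
x₀ = 2.8

Newton-Raphson formula: x_{n+1} = x_n - f(x_n)/f'(x_n)

Iteration 1:
  f(2.800000) = 1.752000
  f'(2.800000) = 19.520000
  x_1 = 2.800000 - 1.752000/19.520000 = 2.710246
Iteration 2:
  f(2.710246) = 0.066946
  f'(2.710246) = 18.036299
  x_2 = 2.710246 - 0.066946/18.036299 = 2.706534
Iteration 3:
  f(2.706534) = 0.000112
  f'(2.706534) = 17.975982
  x_3 = 2.706534 - 0.000112/17.975982 = 2.706528
Iteration 4:
  f(2.706528) = 0.000000
  f'(2.706528) = 17.975881
  x_4 = 2.706528 - 0.000000/17.975881 = 2.706528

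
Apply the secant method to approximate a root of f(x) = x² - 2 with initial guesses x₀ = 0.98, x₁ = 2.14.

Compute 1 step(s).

f(x) = x² - 2
x₀ = 0.98, x₁ = 2.14

Secant formula: x_{n+1} = x_n - f(x_n)(x_n - x_{n-1})/(f(x_n) - f(x_{n-1}))

Iteration 1:
  f(0.980000) = -1.039600
  f(2.140000) = 2.579600
  x_2 = 2.140000 - 2.579600×(2.140000 - 0.980000)/(2.579600 - (-1.039600))
       = 1.313205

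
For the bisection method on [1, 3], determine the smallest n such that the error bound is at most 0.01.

We need (b-a)/2^n ≤ 0.01
(3 - 1)/2^n ≤ 0.01
2/2^n ≤ 0.01
2^n ≥ 200
n ≥ log₂(200) = 7.64
n ≥ 8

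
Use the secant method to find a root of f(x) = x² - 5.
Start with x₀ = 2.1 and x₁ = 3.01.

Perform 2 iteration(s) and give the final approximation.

f(x) = x² - 5
x₀ = 2.1, x₁ = 3.01

Secant formula: x_{n+1} = x_n - f(x_n)(x_n - x_{n-1})/(f(x_n) - f(x_{n-1}))

Iteration 1:
  f(2.100000) = -0.590000
  f(3.010000) = 4.060100
  x_2 = 3.010000 - 4.060100×(3.010000 - 2.100000)/(4.060100 - (-0.590000))
       = 2.215460
Iteration 2:
  f(3.010000) = 4.060100
  f(2.215460) = -0.091738
  x_3 = 2.215460 - (-0.091738)×(2.215460 - 3.010000)/(-0.091738 - 4.060100)
       = 2.233016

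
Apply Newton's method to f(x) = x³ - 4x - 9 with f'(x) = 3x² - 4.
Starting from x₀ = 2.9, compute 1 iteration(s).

f(x) = x³ - 4x - 9
f'(x) = 3x² - 4
x₀ = 2.9

Newton-Raphson formula: x_{n+1} = x_n - f(x_n)/f'(x_n)

Iteration 1:
  f(2.900000) = 3.789000
  f'(2.900000) = 21.230000
  x_1 = 2.900000 - 3.789000/21.230000 = 2.721526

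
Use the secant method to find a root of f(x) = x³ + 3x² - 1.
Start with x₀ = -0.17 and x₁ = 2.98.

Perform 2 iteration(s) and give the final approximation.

f(x) = x³ + 3x² - 1
x₀ = -0.17, x₁ = 2.98

Secant formula: x_{n+1} = x_n - f(x_n)(x_n - x_{n-1})/(f(x_n) - f(x_{n-1}))

Iteration 1:
  f(-0.170000) = -0.918213
  f(2.980000) = 52.104792
  x_2 = 2.980000 - 52.104792×(2.980000 - (-0.170000))/(52.104792 - (-0.918213))
       = -0.115451
Iteration 2:
  f(2.980000) = 52.104792
  f(-0.115451) = -0.961552
  x_3 = -0.115451 - (-0.961552)×(-0.115451 - 2.980000)/(-0.961552 - 52.104792)
       = -0.059362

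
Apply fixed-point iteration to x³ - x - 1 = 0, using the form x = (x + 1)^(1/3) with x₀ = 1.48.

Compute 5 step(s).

Equation: x³ - x - 1 = 0
Fixed-point form: x = (x + 1)^(1/3)
x₀ = 1.48

x_1 = g(1.480000) = 1.353580
x_2 = g(1.353580) = 1.330178
x_3 = g(1.330178) = 1.325754
x_4 = g(1.325754) = 1.324915
x_5 = g(1.324915) = 1.324755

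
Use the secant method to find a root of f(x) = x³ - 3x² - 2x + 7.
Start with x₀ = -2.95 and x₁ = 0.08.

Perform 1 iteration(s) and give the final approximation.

f(x) = x³ - 3x² - 2x + 7
x₀ = -2.95, x₁ = 0.08

Secant formula: x_{n+1} = x_n - f(x_n)(x_n - x_{n-1})/(f(x_n) - f(x_{n-1}))

Iteration 1:
  f(-2.950000) = -38.879875
  f(0.080000) = 6.821312
  x_2 = 0.080000 - 6.821312×(0.080000 - (-2.950000))/(6.821312 - (-38.879875))
       = -0.372255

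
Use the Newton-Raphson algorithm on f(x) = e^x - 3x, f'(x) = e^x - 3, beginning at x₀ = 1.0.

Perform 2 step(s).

f(x) = e^x - 3x
f'(x) = e^x - 3
x₀ = 1.0

Newton-Raphson formula: x_{n+1} = x_n - f(x_n)/f'(x_n)

Iteration 1:
  f(1.000000) = -0.281718
  f'(1.000000) = -0.281718
  x_1 = 1.000000 - (-0.281718)/(-0.281718) = 0.000000
Iteration 2:
  f(0.000000) = 1.000000
  f'(0.000000) = -2.000000
  x_2 = 0.000000 - 1.000000/(-2.000000) = 0.500000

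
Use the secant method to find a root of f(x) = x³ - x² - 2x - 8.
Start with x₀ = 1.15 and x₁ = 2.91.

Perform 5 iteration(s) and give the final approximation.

f(x) = x³ - x² - 2x - 8
x₀ = 1.15, x₁ = 2.91

Secant formula: x_{n+1} = x_n - f(x_n)(x_n - x_{n-1})/(f(x_n) - f(x_{n-1}))

Iteration 1:
  f(1.150000) = -10.101625
  f(2.910000) = 2.354071
  x_2 = 2.910000 - 2.354071×(2.910000 - 1.150000)/(2.354071 - (-10.101625))
       = 2.577368
Iteration 2:
  f(2.910000) = 2.354071
  f(2.577368) = -2.676557
  x_3 = 2.577368 - (-2.676557)×(2.577368 - 2.910000)/(-2.676557 - 2.354071)
       = 2.754346
Iteration 3:
  f(2.577368) = -2.676557
  f(2.754346) = -0.199490
  x_4 = 2.754346 - (-0.199490)×(2.754346 - 2.577368)/(-0.199490 - (-2.676557))
       = 2.768598
Iteration 4:
  f(2.754346) = -0.199490
  f(2.768598) = 0.019352
  x_5 = 2.768598 - 0.019352×(2.768598 - 2.754346)/(0.019352 - (-0.199490))
       = 2.767338
Iteration 5:
  f(2.768598) = 0.019352
  f(2.767338) = -0.000119
  x_6 = 2.767338 - (-0.000119)×(2.767338 - 2.768598)/(-0.000119 - 0.019352)
       = 2.767346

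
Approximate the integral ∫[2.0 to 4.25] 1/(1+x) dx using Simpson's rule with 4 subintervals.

f(x) = 1/(1+x)
a = 2.0, b = 4.25, n = 4
h = (b - a)/n = 0.562500

Simpson's rule: (h/3)[f(x₀) + 4f(x₁) + 2f(x₂) + ... + f(xₙ)]

x_0 = 2.0000, f(x_0) = 0.333333, coefficient = 1
x_1 = 2.5625, f(x_1) = 0.280702, coefficient = 4
x_2 = 3.1250, f(x_2) = 0.242424, coefficient = 2
x_3 = 3.6875, f(x_3) = 0.213333, coefficient = 4
x_4 = 4.2500, f(x_4) = 0.190476, coefficient = 1

I ≈ (0.562500/3) × 2.984798 = 0.559650
Exact value: 0.559616
Error: 0.000034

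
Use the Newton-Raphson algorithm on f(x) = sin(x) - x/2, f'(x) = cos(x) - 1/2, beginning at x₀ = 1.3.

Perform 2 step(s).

f(x) = sin(x) - x/2
f'(x) = cos(x) - 1/2
x₀ = 1.3

Newton-Raphson formula: x_{n+1} = x_n - f(x_n)/f'(x_n)

Iteration 1:
  f(1.300000) = 0.313558
  f'(1.300000) = -0.232501
  x_1 = 1.300000 - 0.313558/(-0.232501) = 2.648631
Iteration 2:
  f(2.648631) = -0.851078
  f'(2.648631) = -1.380935
  x_2 = 2.648631 - (-0.851078)/(-1.380935) = 2.032325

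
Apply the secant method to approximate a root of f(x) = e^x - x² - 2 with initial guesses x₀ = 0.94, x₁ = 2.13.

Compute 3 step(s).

f(x) = e^x - x² - 2
x₀ = 0.94, x₁ = 2.13

Secant formula: x_{n+1} = x_n - f(x_n)(x_n - x_{n-1})/(f(x_n) - f(x_{n-1}))

Iteration 1:
  f(0.940000) = -0.323619
  f(2.130000) = 1.877967
  x_2 = 2.130000 - 1.877967×(2.130000 - 0.940000)/(1.877967 - (-0.323619))
       = 1.114922
Iteration 2:
  f(2.130000) = 1.877967
  f(1.114922) = -0.193721
  x_3 = 1.114922 - (-0.193721)×(1.114922 - 2.130000)/(-0.193721 - 1.877967)
       = 1.209841
Iteration 3:
  f(1.114922) = -0.193721
  f(1.209841) = -0.110764
  x_4 = 1.209841 - (-0.110764)×(1.209841 - 1.114922)/(-0.110764 - (-0.193721))
       = 1.336576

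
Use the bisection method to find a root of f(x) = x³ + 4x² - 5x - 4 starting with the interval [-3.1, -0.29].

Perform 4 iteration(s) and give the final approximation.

f(x) = x³ + 4x² - 5x - 4
Initial interval: [-3.1, -0.29]

Iteration 1:
  c_1 = (-3.100000 + (-0.290000))/2 = -1.695000
  f(c_1) = f(-1.695000) = 11.097323
  f(a) × f(c) ≥ 0, new interval: [-1.695000, -0.290000]
Iteration 2:
  c_2 = (-1.695000 + (-0.290000))/2 = -0.992500
  f(c_2) = f(-0.992500) = 3.925057
  f(a) × f(c) ≥ 0, new interval: [-0.992500, -0.290000]
Iteration 3:
  c_3 = (-0.992500 + (-0.290000))/2 = -0.641250
  f(c_3) = f(-0.641250) = 0.587373
  f(a) × f(c) ≥ 0, new interval: [-0.641250, -0.290000]
Iteration 4:
  c_4 = (-0.641250 + (-0.290000))/2 = -0.465625
  f(c_4) = f(-0.465625) = -0.905599
  f(a) × f(c) < 0, new interval: [-0.641250, -0.465625]

After 4 iteration(s), the approximation is c_4 = -0.465625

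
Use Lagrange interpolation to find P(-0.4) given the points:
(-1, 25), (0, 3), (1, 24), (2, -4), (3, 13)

Lagrange interpolation formula:
P(x) = Σ yᵢ × Lᵢ(x)
where Lᵢ(x) = Π_{j≠i} (x - xⱼ)/(xᵢ - xⱼ)

L_0(-0.4) = (-0.4 - 0)/(-1 - 0) × (-0.4 - 1)/(-1 - 1) × (-0.4 - 2)/(-1 - 2) × (-0.4 - 3)/(-1 - 3) = 0.190400
L_1(-0.4) = (-0.4 - (-1))/(0 - (-1)) × (-0.4 - 1)/(0 - 1) × (-0.4 - 2)/(0 - 2) × (-0.4 - 3)/(0 - 3) = 1.142400
L_2(-0.4) = (-0.4 - (-1))/(1 - (-1)) × (-0.4 - 0)/(1 - 0) × (-0.4 - 2)/(1 - 2) × (-0.4 - 3)/(1 - 3) = -0.489600
L_3(-0.4) = (-0.4 - (-1))/(2 - (-1)) × (-0.4 - 0)/(2 - 0) × (-0.4 - 1)/(2 - 1) × (-0.4 - 3)/(2 - 3) = 0.190400
L_4(-0.4) = (-0.4 - (-1))/(3 - (-1)) × (-0.4 - 0)/(3 - 0) × (-0.4 - 1)/(3 - 1) × (-0.4 - 2)/(3 - 2) = -0.033600

P(-0.4) = 25×L_0(-0.4) + 3×L_1(-0.4) + 24×L_2(-0.4) + (-4)×L_3(-0.4) + 13×L_4(-0.4)
P(-0.4) = -4.761600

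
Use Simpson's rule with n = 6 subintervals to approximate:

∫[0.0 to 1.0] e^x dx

f(x) = e^x
a = 0.0, b = 1.0, n = 6
h = (b - a)/n = 0.166667

Simpson's rule: (h/3)[f(x₀) + 4f(x₁) + 2f(x₂) + ... + f(xₙ)]

x_0 = 0.0000, f(x_0) = 1.000000, coefficient = 1
x_1 = 0.1667, f(x_1) = 1.181360, coefficient = 4
x_2 = 0.3333, f(x_2) = 1.395612, coefficient = 2
x_3 = 0.5000, f(x_3) = 1.648721, coefficient = 4
x_4 = 0.6667, f(x_4) = 1.947734, coefficient = 2
x_5 = 0.8333, f(x_5) = 2.300976, coefficient = 4
x_6 = 1.0000, f(x_6) = 2.718282, coefficient = 1

I ≈ (0.166667/3) × 30.929205 = 1.718289
Exact value: 1.718282
Error: 0.000007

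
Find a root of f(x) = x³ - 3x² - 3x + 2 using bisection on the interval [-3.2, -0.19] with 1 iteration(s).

f(x) = x³ - 3x² - 3x + 2
Initial interval: [-3.2, -0.19]

Iteration 1:
  c_1 = (-3.200000 + (-0.190000))/2 = -1.695000
  f(c_1) = f(-1.695000) = -6.403852
  f(a) × f(c) ≥ 0, new interval: [-1.695000, -0.190000]

After 1 iteration(s), the approximation is c_1 = -1.695000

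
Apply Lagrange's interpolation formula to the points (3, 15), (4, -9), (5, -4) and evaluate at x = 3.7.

Lagrange interpolation formula:
P(x) = Σ yᵢ × Lᵢ(x)
where Lᵢ(x) = Π_{j≠i} (x - xⱼ)/(xᵢ - xⱼ)

L_0(3.7) = (3.7 - 4)/(3 - 4) × (3.7 - 5)/(3 - 5) = 0.195000
L_1(3.7) = (3.7 - 3)/(4 - 3) × (3.7 - 5)/(4 - 5) = 0.910000
L_2(3.7) = (3.7 - 3)/(5 - 3) × (3.7 - 4)/(5 - 4) = -0.105000

P(3.7) = 15×L_0(3.7) + (-9)×L_1(3.7) + (-4)×L_2(3.7)
P(3.7) = -4.845000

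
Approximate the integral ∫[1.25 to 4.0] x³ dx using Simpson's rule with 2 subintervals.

f(x) = x³
a = 1.25, b = 4.0, n = 2
h = (b - a)/n = 1.375000

Simpson's rule: (h/3)[f(x₀) + 4f(x₁) + 2f(x₂) + ... + f(xₙ)]

x_0 = 1.2500, f(x_0) = 1.953125, coefficient = 1
x_1 = 2.6250, f(x_1) = 18.087891, coefficient = 4
x_2 = 4.0000, f(x_2) = 64.000000, coefficient = 1

I ≈ (1.375000/3) × 138.304688 = 63.389648
Exact value: 63.389648
Error: 0.000000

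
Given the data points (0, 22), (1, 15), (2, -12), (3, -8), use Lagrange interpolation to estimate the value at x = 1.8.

Lagrange interpolation formula:
P(x) = Σ yᵢ × Lᵢ(x)
where Lᵢ(x) = Π_{j≠i} (x - xⱼ)/(xᵢ - xⱼ)

L_0(1.8) = (1.8 - 1)/(0 - 1) × (1.8 - 2)/(0 - 2) × (1.8 - 3)/(0 - 3) = -0.032000
L_1(1.8) = (1.8 - 0)/(1 - 0) × (1.8 - 2)/(1 - 2) × (1.8 - 3)/(1 - 3) = 0.216000
L_2(1.8) = (1.8 - 0)/(2 - 0) × (1.8 - 1)/(2 - 1) × (1.8 - 3)/(2 - 3) = 0.864000
L_3(1.8) = (1.8 - 0)/(3 - 0) × (1.8 - 1)/(3 - 1) × (1.8 - 2)/(3 - 2) = -0.048000

P(1.8) = 22×L_0(1.8) + 15×L_1(1.8) + (-12)×L_2(1.8) + (-8)×L_3(1.8)
P(1.8) = -7.448000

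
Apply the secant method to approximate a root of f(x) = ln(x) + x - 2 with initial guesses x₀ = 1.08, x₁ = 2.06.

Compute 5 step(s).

f(x) = ln(x) + x - 2
x₀ = 1.08, x₁ = 2.06

Secant formula: x_{n+1} = x_n - f(x_n)(x_n - x_{n-1})/(f(x_n) - f(x_{n-1}))

Iteration 1:
  f(1.080000) = -0.843039
  f(2.060000) = 0.782706
  x_2 = 2.060000 - 0.782706×(2.060000 - 1.080000)/(0.782706 - (-0.843039))
       = 1.588184
Iteration 2:
  f(2.060000) = 0.782706
  f(1.588184) = 0.050776
  x_3 = 1.588184 - 0.050776×(1.588184 - 2.060000)/(0.050776 - 0.782706)
       = 1.555453
Iteration 3:
  f(1.588184) = 0.050776
  f(1.555453) = -0.002780
  x_4 = 1.555453 - (-0.002780)×(1.555453 - 1.588184)/(-0.002780 - 0.050776)
       = 1.557152
Iteration 4:
  f(1.555453) = -0.002780
  f(1.557152) = 0.000011
  x_5 = 1.557152 - 0.000011×(1.557152 - 1.555453)/(0.000011 - (-0.002780))
       = 1.557146
Iteration 5:
  f(1.557152) = 0.000011
  f(1.557146) = 0.000000
  x_6 = 1.557146 - 0.000000×(1.557146 - 1.557152)/(0.000000 - 0.000011)
       = 1.557146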